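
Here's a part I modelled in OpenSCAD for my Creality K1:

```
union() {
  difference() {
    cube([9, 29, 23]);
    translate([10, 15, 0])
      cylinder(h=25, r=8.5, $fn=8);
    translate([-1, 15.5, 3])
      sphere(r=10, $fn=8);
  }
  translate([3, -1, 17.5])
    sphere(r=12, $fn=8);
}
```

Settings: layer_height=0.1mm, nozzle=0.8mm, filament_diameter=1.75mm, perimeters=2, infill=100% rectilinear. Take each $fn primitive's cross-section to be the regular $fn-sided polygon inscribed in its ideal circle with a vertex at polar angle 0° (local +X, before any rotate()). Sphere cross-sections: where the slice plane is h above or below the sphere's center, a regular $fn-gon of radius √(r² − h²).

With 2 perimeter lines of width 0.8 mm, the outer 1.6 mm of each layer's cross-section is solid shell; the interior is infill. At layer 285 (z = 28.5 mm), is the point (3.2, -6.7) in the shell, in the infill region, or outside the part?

outside

At z = 28.5 mm: the cube does not reach this height (z outside [0, 23]); the cylinder at (10, 15) is not intersected at this z (z outside [0, 25]); the sphere at (-1, 15.5) is absent (|z−center|=25.500 > r=10); After the difference (first − rest): the first operand is absent here, so nothing remains; the r=12 sphere at (3, -1) slices to a regular 8-gon of circumradius 4.796 (√(r²−h²) with h=11 from center); Merging all regions: only the r=12 sphere at (3, -1) is present, so the union is just that shape — 1 connected region. Overall, the cross-section is a single solid region. The nearest boundary edge runs (-0.39, -4.39)→(3.00, -5.80); distance from the point to it = 0.93 mm. The point is not inside any of the regions above, so it lies outside the cross-section (0.93 mm from the nearest boundary).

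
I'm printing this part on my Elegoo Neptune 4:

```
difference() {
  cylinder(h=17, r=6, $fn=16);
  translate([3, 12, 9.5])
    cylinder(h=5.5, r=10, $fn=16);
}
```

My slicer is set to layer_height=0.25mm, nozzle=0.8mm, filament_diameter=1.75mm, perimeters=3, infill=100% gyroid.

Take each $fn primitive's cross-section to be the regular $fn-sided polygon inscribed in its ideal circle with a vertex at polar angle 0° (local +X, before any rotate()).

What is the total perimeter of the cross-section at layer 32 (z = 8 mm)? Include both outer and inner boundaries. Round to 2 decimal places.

37.46 mm

At z = 8 mm: the cylinder: section is a regular 16-gon, circumradius r=6 (perimeter = 2·16·6.000·sin(180°/16) = 37.46 mm); the cylinder at (3, 12) is not intersected at this z (z outside [9.5, 15]); Subtracting the remaining from the first: none of the subtracted shapes is present at this height, so the r=6 cylinder is unchanged — boundary = 37.46 mm. Overall, the cross-section is a single solid region. Total boundary length (outer) = 37.46 mm.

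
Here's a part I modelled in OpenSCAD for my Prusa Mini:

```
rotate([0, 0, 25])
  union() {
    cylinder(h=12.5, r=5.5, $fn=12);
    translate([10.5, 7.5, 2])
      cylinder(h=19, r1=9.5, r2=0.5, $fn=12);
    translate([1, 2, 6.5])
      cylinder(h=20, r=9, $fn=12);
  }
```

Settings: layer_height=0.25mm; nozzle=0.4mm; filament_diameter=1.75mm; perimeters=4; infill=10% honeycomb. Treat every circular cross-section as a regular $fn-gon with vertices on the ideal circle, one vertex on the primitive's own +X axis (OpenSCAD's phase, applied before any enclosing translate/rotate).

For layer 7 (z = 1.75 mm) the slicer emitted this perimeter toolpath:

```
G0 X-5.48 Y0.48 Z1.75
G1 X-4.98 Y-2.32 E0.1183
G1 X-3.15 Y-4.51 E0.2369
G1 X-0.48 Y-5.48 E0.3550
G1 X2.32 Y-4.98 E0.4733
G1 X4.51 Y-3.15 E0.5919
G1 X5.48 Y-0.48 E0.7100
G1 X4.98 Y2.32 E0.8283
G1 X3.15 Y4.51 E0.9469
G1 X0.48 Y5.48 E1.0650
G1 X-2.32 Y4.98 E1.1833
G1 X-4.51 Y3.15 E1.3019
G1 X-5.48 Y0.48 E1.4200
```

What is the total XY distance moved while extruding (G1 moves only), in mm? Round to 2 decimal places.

Sum the Euclidean lengths of each G1 segment: total = 34.16 mm.

34.16 mm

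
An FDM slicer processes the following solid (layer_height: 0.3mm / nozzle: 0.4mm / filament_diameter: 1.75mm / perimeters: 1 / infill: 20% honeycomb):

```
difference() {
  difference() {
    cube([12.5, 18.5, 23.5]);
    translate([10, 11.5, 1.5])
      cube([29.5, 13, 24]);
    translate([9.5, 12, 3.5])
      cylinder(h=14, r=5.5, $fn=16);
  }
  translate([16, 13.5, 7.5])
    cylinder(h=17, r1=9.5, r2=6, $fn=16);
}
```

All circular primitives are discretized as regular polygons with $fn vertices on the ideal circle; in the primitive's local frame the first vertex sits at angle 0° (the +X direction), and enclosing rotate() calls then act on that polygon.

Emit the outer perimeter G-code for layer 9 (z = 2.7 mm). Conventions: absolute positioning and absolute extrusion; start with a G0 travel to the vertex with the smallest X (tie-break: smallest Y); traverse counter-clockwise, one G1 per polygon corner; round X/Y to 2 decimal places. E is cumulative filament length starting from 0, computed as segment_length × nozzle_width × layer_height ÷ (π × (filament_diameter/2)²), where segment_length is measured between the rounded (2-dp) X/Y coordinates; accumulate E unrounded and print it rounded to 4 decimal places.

G0 X0.00 Y0.00 Z2.70
G1 X12.50 Y0.00 E0.6236
G1 X12.50 Y11.50 E1.1974
G1 X10.00 Y11.50 E1.3221
G1 X10.00 Y18.50 E1.6713
G1 X0.00 Y18.50 E2.1702
G1 X0.00 Y0.00 E3.0932

At z = 2.7 mm: the 12.5×18.5 cube contributes its full rectangle; the cube at (10, 11.5) is present — its section is the full 29.5×13 rectangle; the cylinder at (9.5, 12) does not reach this height (z outside [3.5, 17.5]); Subtracting the remaining from the first: starting from the 12.5×18.5 cube, the 29.5×13 cube at (10, 11.5) partially overlaps it — only the 17.50 mm² overlap (of its 383.50 mm²) is removed, clipping the outline — 1 connected region; the cone at (16, 13.5) does not reach this height (z outside [7.5, 24.5]); Taking the first minus the rest: none of the subtracted shapes is present at this height, so the result so far is unchanged — 1 connected region. The outline is a single polygon with 6 vertices. Extrusion per mm of travel: 0.4 × 0.3 / (π × 0.875²) = 0.049890. Accumulating E over each segment gives final E = 3.0932.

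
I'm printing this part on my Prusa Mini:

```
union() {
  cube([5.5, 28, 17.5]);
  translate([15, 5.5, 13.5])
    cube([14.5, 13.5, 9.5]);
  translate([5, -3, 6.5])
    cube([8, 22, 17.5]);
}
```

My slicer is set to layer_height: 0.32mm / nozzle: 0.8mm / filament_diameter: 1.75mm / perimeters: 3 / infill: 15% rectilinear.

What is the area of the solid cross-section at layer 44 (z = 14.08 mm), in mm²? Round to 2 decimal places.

516.25 mm²

At z = 14.08 mm: the cube (footprint 5.5×28) is included at this height (area 154.00 mm²); the cube at (15, 5.5) is present — its section is the full 14.5×13.5 rectangle (area 195.75 mm²); the cube at (5, -3) is present — its section is the full 8×22 rectangle (area 176.00 mm²); Combining (union): the regions partially overlap — summed areas 525.75 mm² minus the doubly-counted overlap 9.50 mm² gives 516.25 mm² — area = 516.25 mm². Overall, the cross-section has 2 separate islands. Net area = 516.25 mm².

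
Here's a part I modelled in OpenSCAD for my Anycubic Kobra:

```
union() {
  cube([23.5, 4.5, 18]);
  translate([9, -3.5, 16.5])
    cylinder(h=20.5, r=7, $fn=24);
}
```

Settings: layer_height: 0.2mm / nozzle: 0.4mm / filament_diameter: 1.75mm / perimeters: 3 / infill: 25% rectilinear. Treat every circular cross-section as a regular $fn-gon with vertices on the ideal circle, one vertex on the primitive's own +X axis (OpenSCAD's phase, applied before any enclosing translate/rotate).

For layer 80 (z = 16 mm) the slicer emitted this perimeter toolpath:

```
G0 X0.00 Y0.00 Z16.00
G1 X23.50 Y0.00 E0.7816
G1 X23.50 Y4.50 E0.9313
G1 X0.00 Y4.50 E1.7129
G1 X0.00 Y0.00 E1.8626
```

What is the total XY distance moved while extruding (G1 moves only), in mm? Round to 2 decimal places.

56.00 mm

Sum the Euclidean lengths of each G1 segment: total = 56.00 mm.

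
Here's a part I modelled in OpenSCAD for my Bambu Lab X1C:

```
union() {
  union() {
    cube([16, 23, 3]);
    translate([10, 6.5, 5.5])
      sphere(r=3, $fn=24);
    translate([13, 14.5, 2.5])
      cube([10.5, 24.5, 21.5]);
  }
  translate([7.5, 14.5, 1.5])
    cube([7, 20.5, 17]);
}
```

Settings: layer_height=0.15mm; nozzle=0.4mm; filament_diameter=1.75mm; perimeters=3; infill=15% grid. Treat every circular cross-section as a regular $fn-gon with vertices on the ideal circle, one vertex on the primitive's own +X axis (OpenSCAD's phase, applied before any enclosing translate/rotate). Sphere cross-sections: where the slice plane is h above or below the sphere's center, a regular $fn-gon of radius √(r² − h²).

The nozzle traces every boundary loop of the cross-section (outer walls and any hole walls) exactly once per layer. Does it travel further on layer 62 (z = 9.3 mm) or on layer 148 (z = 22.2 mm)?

Layer 62 (z = 9.3): the cube is absent (z outside [0, 3]); the sphere at (10, 6.5) is absent (|z−center|=3.800 > r=3); the cube at (13, 14.5) is present — its section is the full 10.5×24.5 rectangle (perimeter 70.00 mm); Combining (union): only the 10.5×24.5 cube at (13, 14.5) is present, so the union is just that shape — boundary = 70.00 mm; the 7×20.5 cube at (7.5, 14.5) contributes its full rectangle (perimeter 55.00 mm); Taking the union: the regions partially overlap (shared area 30.75 mm²), so the edge portions inside another operand are dropped and the merged outline is re-measured after clipping — boundary = 81.00 mm. So its perimeter = 81.00 mm. Layer 148 (z = 22.2): the cube is not intersected at this z (z outside [0, 3]); the sphere at (10, 6.5) does not reach this height (|z−center|=16.700 > r=3); the 10.5×24.5 cube at (13, 14.5) contributes its full rectangle (perimeter 70.00 mm); Combining (union): only the 10.5×24.5 cube at (13, 14.5) is present, so the union is just that shape — boundary = 70.00 mm; the cube at (7.5, 14.5) is absent (z outside [1.5, 18.5]); Merging all regions: only the result so far is present, so the union is just that shape — boundary = 70.00 mm. So its perimeter = 70.00 mm. Layer 62 is larger (81.00 vs 70.00 mm).

layer 62 (z = 9.3 mm)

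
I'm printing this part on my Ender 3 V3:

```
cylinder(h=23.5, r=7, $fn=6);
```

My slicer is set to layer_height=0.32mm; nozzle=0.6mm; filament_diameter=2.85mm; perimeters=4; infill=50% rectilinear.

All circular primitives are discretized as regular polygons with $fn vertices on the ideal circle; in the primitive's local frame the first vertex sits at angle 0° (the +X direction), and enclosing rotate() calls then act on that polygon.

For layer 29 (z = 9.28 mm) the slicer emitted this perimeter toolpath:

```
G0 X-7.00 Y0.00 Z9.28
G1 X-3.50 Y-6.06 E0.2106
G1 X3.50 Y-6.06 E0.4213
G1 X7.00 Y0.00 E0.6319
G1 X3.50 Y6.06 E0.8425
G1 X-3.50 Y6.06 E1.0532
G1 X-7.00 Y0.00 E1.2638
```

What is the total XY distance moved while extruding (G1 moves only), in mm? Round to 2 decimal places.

41.99 mm

Sum the Euclidean lengths of each G1 segment: total = 41.99 mm.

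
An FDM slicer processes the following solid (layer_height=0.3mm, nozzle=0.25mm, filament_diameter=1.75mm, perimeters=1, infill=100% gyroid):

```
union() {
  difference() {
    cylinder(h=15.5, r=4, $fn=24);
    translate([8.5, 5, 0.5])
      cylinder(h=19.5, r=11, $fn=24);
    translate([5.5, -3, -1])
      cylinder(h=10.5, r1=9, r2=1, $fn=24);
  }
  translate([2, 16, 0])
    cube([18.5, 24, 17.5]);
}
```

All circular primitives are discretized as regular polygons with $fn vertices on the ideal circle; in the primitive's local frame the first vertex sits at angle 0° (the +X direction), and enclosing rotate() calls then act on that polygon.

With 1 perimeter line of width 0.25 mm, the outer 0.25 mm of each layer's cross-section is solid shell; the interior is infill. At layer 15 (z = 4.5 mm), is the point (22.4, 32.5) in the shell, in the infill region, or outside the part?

outside

At z = 4.5 mm: the cylinder: section is a regular 24-gon, circumradius r=4; the r=11 cylinder at (8.5, 5) gives a regular 24-gon of circumradius 11 (constant along its height); the cone at (5.5, -3) contributes a regular 24-gon of circumradius 4.810 (interpolated between r1=9 and r2=1 at t=0.524); Subtracting the remaining from the first: starting from the r=4 cylinder, the r=11 cylinder at (8.5, 5) partially overlaps it — only the 31.46 mm² overlap (of its 375.81 mm²) is removed, clipping the outline; the cone at (5.5, -3) partially overlaps it — only the 0.59 mm² overlap (of its 71.84 mm²) is removed, clipping the outline — 1 connected region; the cube at (2, 16) is present — its section is the full 18.5×24 rectangle; Taking the union: the 2 present regions are separate (no shared area or edge), so areas and boundary lengths simply add and each stays a separate island — 2 connected regions. Overall, the cross-section has 2 separate islands. The nearest boundary edge runs (20.50, 40.00)→(20.50, 16.00); distance from the point to it = 1.90 mm. The point is not inside any of the regions above, so it lies outside the cross-section (1.90 mm from the nearest boundary).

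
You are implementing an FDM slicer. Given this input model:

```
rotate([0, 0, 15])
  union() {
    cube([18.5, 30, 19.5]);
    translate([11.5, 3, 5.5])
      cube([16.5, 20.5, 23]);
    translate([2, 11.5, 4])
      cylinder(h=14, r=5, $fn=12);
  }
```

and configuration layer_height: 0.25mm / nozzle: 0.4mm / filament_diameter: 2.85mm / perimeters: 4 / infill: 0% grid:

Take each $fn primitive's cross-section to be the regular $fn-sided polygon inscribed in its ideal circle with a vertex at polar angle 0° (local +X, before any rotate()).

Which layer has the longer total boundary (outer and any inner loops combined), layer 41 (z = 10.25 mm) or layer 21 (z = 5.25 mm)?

layer 41 (z = 10.25 mm)

Layer 41 (z = 10.25): the cube (footprint 18.5×30) is included at this height (perimeter 97.00 mm); the cube at (11.5, 3) (footprint 16.5×20.5) is included at this height (perimeter 74.00 mm); the r=5 cylinder at (2, 11.5) contributes a regular 12-gon of circumradius 5 (perimeter = 2·12·5.000·sin(180°/12) = 31.06 mm); Merging all regions: the regions partially overlap (shared area 199.93 mm²), so the edge portions inside another operand are dropped and the merged outline is re-measured after clipping — boundary = 118.46 mm; (whole slice rotated 15° about Z — lengths, areas and connectivity unchanged). So its perimeter = 118.46 mm. Layer 21 (z = 5.25): the cube (footprint 18.5×30) is included at this height (perimeter 97.00 mm); the cube at (11.5, 3) is not intersected at this z (z outside [5.5, 28.5]); the r=5 cylinder at (2, 11.5) gives a regular 12-gon of circumradius 5 (constant along its height) (perimeter = 2·12·5.000·sin(180°/12) = 31.06 mm); Combining (union): the regions partially overlap (shared area 56.43 mm²), so the edge portions inside another operand are dropped and the merged outline is re-measured after clipping — boundary = 99.46 mm; (rotated 15° about Z; rotation is an isometry so areas/perimeters/island counts are preserved). So its perimeter = 99.46 mm. Layer 41 is larger (118.46 vs 99.46 mm).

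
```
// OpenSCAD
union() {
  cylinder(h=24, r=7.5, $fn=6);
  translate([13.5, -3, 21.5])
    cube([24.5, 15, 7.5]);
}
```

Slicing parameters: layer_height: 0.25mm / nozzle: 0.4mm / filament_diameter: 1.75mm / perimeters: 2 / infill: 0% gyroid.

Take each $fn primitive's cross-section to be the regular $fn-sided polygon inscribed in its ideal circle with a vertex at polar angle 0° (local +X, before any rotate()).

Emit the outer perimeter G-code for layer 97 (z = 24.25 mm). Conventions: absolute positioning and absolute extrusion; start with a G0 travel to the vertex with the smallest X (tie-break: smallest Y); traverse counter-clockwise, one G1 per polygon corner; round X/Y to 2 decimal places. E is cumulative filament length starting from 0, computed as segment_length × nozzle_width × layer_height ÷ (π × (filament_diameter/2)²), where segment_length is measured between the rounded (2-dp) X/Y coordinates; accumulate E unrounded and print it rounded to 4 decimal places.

At z = 24.25 mm: the cylinder is absent (z outside [0, 24]); the cube at (13.5, -3) is present — its section is the full 24.5×15 rectangle; Taking the union: only the 24.5×15 cube at (13.5, -3) is present, so the union is just that shape — 1 connected region. The outline is a single polygon with 4 vertices. Extrusion per mm of travel: 0.4 × 0.25 / (π × 0.875²) = 0.041575. Accumulating E over each segment gives final E = 3.2844.

G0 X13.50 Y-3.00 Z24.25
G1 X38.00 Y-3.00 E1.0186
G1 X38.00 Y12.00 E1.6422
G1 X13.50 Y12.00 E2.6608
G1 X13.50 Y-3.00 E3.2844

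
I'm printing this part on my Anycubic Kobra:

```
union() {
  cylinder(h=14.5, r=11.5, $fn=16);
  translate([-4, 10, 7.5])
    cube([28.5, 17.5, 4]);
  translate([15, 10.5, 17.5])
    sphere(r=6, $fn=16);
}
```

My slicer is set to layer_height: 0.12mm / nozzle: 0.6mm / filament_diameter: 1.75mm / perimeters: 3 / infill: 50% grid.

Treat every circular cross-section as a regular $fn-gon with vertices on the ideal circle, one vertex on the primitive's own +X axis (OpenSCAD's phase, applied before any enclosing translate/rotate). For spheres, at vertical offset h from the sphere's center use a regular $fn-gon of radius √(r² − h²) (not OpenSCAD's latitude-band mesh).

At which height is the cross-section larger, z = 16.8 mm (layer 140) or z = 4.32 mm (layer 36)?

layer 36 (z = 4.32 mm)

Layer 140 (z = 16.8): the cylinder does not reach this height (z outside [0, 14.5]); the cube at (-4, 10) does not reach this height (z outside [7.5, 11.5]); the r=6 sphere at (15, 10.5) contributes a regular 16-gon of circumradius √(6²−0.7²) = 5.959 (area = (16/2)·5.959²·sin(360°/16) = 108.71 mm²); Taking the union: only the r=6 sphere at (15, 10.5) is present, so the union is just that shape — area = 108.71 mm². So its area = 108.71 mm². Layer 36 (z = 4.32): the r=11.5 cylinder gives a regular 16-gon of circumradius 11.5 (constant along its height) (area = (16/2)·11.500²·sin(360°/16) = 404.88 mm²); the cube at (-4, 10) is not intersected at this z (z outside [7.5, 11.5]); the sphere at (15, 10.5) is not intersected at this z (|z−center|=13.180 > r=6); Combining (union): only the r=11.5 cylinder is present, so the union is just that shape — area = 404.88 mm². So its area = 404.88 mm². Layer 36 is larger (404.88 vs 108.71 mm²).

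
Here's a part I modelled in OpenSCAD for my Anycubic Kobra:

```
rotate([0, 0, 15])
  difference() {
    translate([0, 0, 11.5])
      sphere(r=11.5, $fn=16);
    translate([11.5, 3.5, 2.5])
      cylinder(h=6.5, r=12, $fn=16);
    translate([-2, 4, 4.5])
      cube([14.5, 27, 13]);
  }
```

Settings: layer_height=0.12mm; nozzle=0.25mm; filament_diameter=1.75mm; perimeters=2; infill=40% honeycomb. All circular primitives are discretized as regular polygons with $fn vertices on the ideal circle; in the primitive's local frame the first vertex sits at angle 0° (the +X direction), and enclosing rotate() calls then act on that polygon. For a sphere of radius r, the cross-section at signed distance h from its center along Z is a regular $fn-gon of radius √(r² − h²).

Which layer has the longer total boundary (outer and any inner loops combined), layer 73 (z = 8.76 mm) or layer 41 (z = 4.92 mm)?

Layer 73 (z = 8.76): the sphere: section is a regular 16-gon, circumradius = √(r²−h²) = √(11.5²−2.74²) = 11.169 (perimeter = 2·16·11.169·sin(180°/16) = 69.73 mm); the cylinder at (11.5, 3.5): section is a regular 16-gon, circumradius r=12 (perimeter = 2·16·12.000·sin(180°/16) = 74.91 mm); the cube at (-2, 4) is present — its section is the full 14.5×27 rectangle (perimeter 83.00 mm); After the difference (first − rest): starting from the r=11.5 sphere, the r=12 cylinder at (11.5, 3.5) partially overlaps it — only the 148.95 mm² overlap (of its 440.85 mm²) is removed, clipping the outline; the 14.5×27 cube at (-2, 4) partially overlaps it — only the 17.87 mm² overlap (of its 391.50 mm²) is removed, clipping the outline — boundary = 65.67 mm; (rotated 15° about Z; rotation is an isometry so areas/perimeters/island counts are preserved). So its perimeter = 65.67 mm. Layer 41 (z = 4.92): the r=11.5 sphere contributes a regular 16-gon of circumradius √(11.5²−6.58²) = 9.432 (perimeter = 2·16·9.432·sin(180°/16) = 58.88 mm); the cylinder at (11.5, 3.5): section is a regular 16-gon, circumradius r=12 (perimeter = 2·16·12.000·sin(180°/16) = 74.91 mm); the 14.5×27 cube at (-2, 4) contributes its full rectangle (perimeter 83.00 mm); Taking the first minus the rest: starting from the r=11.5 sphere, the r=12 cylinder at (11.5, 3.5) partially overlaps it — only the 110.10 mm² overlap (of its 440.85 mm²) is removed, clipping the outline; the 14.5×27 cube at (-2, 4) partially overlaps it — only the 11.49 mm² overlap (of its 391.50 mm²) is removed, clipping the outline — boundary = 54.30 mm; (whole slice rotated 15° about Z — lengths, areas and connectivity unchanged). So its perimeter = 54.30 mm. Layer 73 is larger (65.67 vs 54.30 mm).

layer 73 (z = 8.76 mm)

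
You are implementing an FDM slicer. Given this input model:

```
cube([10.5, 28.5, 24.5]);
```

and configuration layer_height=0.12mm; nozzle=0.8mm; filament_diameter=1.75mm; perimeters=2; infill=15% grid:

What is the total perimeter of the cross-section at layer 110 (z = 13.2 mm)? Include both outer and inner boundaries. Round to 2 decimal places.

At z = 13.2 mm: the cube is present — its section is the full 10.5×28.5 rectangle (perimeter 78.00 mm). Overall, the cross-section is a single solid region. Total boundary length (outer) = 78.00 mm.

78.00 mm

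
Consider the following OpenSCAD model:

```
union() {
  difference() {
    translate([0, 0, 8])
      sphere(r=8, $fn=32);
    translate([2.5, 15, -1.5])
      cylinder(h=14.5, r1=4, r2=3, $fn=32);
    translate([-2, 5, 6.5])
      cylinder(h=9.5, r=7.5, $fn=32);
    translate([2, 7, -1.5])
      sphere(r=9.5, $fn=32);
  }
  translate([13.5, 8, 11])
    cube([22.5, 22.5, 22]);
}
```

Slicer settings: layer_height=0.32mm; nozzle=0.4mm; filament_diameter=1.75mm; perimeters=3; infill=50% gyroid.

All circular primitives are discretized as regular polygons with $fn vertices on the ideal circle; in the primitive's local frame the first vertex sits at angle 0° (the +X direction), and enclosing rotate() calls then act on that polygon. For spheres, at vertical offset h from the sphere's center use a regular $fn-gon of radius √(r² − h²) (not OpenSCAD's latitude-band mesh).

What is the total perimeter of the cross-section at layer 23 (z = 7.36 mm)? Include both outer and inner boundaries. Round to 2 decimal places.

At z = 7.36 mm: the r=8 sphere contributes a regular 32-gon of circumradius √(8²−0.64²) = 7.974 (perimeter = 2·32·7.974·sin(180°/32) = 50.02 mm); the cone at (2.5, 15) (r1=4→r2=3) has section circumradius 3.389 here — a regular 32-gon (perimeter = 2·32·3.389·sin(180°/32) = 21.26 mm); the cylinder at (-2, 5): section is a regular 32-gon, circumradius r=7.5 (perimeter = 2·32·7.500·sin(180°/32) = 47.05 mm); the r=9.5 sphere at (2, 7) slices to a regular 32-gon of circumradius 3.428 (√(r²−h²) with h=8.86 from center) (perimeter = 2·32·3.428·sin(180°/32) = 21.50 mm); After the difference (first − rest): starting from the r=8 sphere, the cone at (2.5, 15) misses the remaining region (no effect); the r=7.5 cylinder at (-2, 5) partially overlaps it — only the 105.34 mm² overlap (of its 175.58 mm²) is removed, clipping the outline; the r=9.5 sphere at (2, 7) misses the remaining region (no effect) — boundary = 51.46 mm; the cube at (13.5, 8) does not reach this height (z outside [11, 33]); Taking the union: only that combined region is present, so the union is just that shape — boundary = 51.46 mm. Overall, the cross-section is a single solid region. Total boundary length (outer) = 51.46 mm.

51.46 mm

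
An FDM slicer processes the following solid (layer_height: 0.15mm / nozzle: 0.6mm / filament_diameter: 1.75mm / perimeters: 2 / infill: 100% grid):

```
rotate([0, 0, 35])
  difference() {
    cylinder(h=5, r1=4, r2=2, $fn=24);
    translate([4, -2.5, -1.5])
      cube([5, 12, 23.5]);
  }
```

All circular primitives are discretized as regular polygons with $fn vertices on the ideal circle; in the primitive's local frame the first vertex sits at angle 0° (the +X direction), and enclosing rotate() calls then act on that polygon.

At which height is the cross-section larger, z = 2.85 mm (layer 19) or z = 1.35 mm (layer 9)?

Layer 19 (z = 2.85): the cone contributes a regular 24-gon of circumradius 2.860 (interpolated between r1=4 and r2=2 at t=0.570) (area = (24/2)·2.860²·sin(360°/24) = 25.40 mm²); the cube at (4, -2.5) (footprint 5×12) is included at this height (area 60.00 mm²); Taking the first minus the rest: starting from the cone (25.40 mm²), the 5×12 cube at (4, -2.5) misses the remaining region (no effect) — area = 25.40 mm²; (whole slice rotated 35° about Z — lengths, areas and connectivity unchanged). So its area = 25.40 mm². Layer 9 (z = 1.35): the cone (r1=4→r2=2) has section circumradius 3.460 here — a regular 24-gon (area = (24/2)·3.460²·sin(360°/24) = 37.18 mm²); the cube at (4, -2.5) is present — its section is the full 5×12 rectangle (area 60.00 mm²); Taking the first minus the rest: starting from the cone (37.18 mm²), the 5×12 cube at (4, -2.5) misses the remaining region (no effect) — area = 37.18 mm²; (rotated 35° about Z; rotation is an isometry so areas/perimeters/island counts are preserved). So its area = 37.18 mm². Layer 9 is larger (37.18 vs 25.40 mm²).

layer 9 (z = 1.35 mm)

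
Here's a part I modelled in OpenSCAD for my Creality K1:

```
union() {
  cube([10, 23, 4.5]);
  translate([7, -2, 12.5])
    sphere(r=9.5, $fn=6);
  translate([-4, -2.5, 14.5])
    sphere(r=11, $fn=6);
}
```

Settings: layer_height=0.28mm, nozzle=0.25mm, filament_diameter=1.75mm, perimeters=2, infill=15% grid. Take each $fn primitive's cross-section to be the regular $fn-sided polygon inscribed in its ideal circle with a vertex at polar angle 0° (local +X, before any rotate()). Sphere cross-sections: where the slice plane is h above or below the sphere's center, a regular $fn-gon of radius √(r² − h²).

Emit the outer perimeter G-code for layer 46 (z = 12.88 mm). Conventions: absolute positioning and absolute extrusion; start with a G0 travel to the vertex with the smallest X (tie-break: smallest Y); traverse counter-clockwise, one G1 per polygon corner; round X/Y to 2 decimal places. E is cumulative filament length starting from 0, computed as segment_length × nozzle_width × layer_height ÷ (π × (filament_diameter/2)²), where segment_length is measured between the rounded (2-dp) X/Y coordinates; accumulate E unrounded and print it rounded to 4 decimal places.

At z = 12.88 mm: the cube does not reach this height (z outside [0, 4.5]); the r=9.5 sphere at (7, -2) slices to a regular 6-gon of circumradius 9.492 (√(r²−h²) with h=0.38 from center); the sphere at (-4, -2.5): section is a regular 6-gon, circumradius = √(r²−h²) = √(11²−1.62²) = 10.880; Combining (union): the regions partially overlap (shared area 75.99 mm²), so overlapping operands fuse into one piece — 1 connected region. The outline is a single polygon with 11 vertices. Extrusion per mm of travel: 0.25 × 0.28 / (π × 0.875²) = 0.029103. Accumulating E over each segment gives final E = 2.4709.

G0 X-14.88 Y-2.50 Z12.88
G1 X-9.44 Y-11.92 E0.3166
G1 X1.44 Y-11.92 E0.6332
G1 X2.42 Y-10.22 E0.6903
G1 X11.75 Y-10.22 E0.9618
G1 X16.49 Y-2.00 E1.2380
G1 X11.75 Y6.22 E1.5141
G1 X2.25 Y6.22 E1.7906
G1 X2.05 Y5.87 E1.8023
G1 X1.44 Y6.92 E1.8377
G1 X-9.44 Y6.92 E2.1543
G1 X-14.88 Y-2.50 E2.4709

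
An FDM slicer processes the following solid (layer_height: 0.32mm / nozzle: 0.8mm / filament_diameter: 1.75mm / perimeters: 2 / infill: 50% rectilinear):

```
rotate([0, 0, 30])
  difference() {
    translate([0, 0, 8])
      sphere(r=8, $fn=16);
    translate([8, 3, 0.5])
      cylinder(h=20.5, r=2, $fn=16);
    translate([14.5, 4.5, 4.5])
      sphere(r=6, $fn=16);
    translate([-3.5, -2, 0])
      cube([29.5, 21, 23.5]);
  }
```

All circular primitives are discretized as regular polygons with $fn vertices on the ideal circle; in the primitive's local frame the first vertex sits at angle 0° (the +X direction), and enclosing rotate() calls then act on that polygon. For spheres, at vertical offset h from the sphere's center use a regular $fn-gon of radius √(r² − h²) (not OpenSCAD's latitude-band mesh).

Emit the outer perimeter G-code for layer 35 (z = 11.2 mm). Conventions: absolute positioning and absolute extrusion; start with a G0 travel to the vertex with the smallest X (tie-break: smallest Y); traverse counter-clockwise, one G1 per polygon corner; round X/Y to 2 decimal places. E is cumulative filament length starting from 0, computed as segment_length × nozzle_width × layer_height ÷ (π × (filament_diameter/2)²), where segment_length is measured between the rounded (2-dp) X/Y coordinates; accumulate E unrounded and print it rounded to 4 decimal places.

At z = 11.2 mm: the r=8 sphere slices to a regular 16-gon of circumradius 7.332 (√(r²−h²) with h=3.2 from center); the r=2 cylinder at (8, 3) contributes a regular 16-gon of circumradius 2; the sphere at (14.5, 4.5) is absent (|z−center|=6.700 > r=6); the cube at (-3.5, -2) (footprint 29.5×21) is included at this height; Taking the first minus the rest: starting from the r=8 sphere, the r=2 cylinder at (8, 3) partially overlaps it — only the 1.24 mm² overlap (of its 12.25 mm²) is removed, clipping the outline; the 29.5×21 cube at (-3.5, -2) partially overlaps it — only the 85.50 mm² overlap (of its 619.50 mm²) is removed, clipping the outline — 1 connected region; (whole slice rotated 30° about Z — lengths, areas and connectivity unchanged). The outline is a single polygon with 13 vertices. Extrusion per mm of travel: 0.8 × 0.32 / (π × 0.875²) = 0.106432. Accumulating E over each segment gives final E = 5.0384.

G0 X-7.27 Y-0.96 Z11.20
G1 X-6.35 Y-3.67 E0.3046
G1 X-4.46 Y-5.82 E0.6093
G1 X-1.90 Y-7.08 E0.9130
G1 X0.96 Y-7.27 E1.2180
G1 X3.67 Y-6.35 E1.5226
G1 X5.82 Y-4.46 E1.8273
G1 X7.08 Y-1.90 E2.1310
G1 X7.27 Y0.96 E2.4360
G1 X7.01 Y1.74 E2.5236
G1 X-2.03 Y-3.48 E3.6346
G1 X-6.19 Y3.71 E4.5187
G1 X-7.08 Y1.90 E4.7334
G1 X-7.27 Y-0.96 E5.0384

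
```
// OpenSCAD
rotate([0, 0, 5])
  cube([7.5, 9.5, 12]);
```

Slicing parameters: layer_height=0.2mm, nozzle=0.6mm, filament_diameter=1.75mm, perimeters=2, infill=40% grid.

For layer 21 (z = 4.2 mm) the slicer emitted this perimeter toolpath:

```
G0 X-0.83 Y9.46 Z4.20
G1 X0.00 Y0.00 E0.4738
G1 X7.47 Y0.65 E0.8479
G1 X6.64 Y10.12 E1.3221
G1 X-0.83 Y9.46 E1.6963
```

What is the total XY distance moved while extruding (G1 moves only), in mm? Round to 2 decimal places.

34.00 mm

Sum the Euclidean lengths of each G1 segment: total = 34.00 mm.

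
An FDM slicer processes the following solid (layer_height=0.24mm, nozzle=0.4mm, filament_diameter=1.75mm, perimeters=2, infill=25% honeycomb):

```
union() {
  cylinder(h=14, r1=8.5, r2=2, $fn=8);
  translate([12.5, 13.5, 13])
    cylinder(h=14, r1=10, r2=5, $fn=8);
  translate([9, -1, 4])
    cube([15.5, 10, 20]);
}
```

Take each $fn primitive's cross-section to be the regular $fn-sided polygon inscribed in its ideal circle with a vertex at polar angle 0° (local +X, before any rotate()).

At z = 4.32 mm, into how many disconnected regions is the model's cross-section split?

At z = 4.32 mm: the cone contributes a regular 8-gon of circumradius 6.494 (interpolated between r1=8.5 and r2=2 at t=0.309); the cone at (12.5, 13.5) is not intersected at this z (z outside [13, 27]); the cube at (9, -1) (footprint 15.5×10) is included at this height; Merging all regions: the 2 present regions are separate (no shared area or edge), so areas and boundary lengths simply add and each stays a separate island — 2 connected regions. The result has 2 disconnected regions.

2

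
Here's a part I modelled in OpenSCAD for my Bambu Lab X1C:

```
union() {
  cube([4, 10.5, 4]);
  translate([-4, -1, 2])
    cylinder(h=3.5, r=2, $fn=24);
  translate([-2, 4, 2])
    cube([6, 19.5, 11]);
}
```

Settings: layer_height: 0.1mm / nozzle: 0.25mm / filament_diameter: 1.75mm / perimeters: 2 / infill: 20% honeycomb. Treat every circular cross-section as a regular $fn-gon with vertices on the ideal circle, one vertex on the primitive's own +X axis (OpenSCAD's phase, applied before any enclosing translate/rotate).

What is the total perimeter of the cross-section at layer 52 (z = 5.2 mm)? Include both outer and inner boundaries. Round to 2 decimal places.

63.53 mm

At z = 5.2 mm: the cube is not intersected at this z (z outside [0, 4]); the r=2 cylinder at (-4, -1) gives a regular 24-gon of circumradius 2 (constant along its height) (perimeter = 2·24·2.000·sin(180°/24) = 12.53 mm); the cube at (-2, 4) is present — its section is the full 6×19.5 rectangle (perimeter 51.00 mm); Taking the union: the 2 present regions are separate (no shared area or edge), so areas and boundary lengths simply add and each stays a separate island — boundary = 63.53 mm. Overall, the cross-section has 2 separate islands. Total boundary length (outer) = 63.53 mm.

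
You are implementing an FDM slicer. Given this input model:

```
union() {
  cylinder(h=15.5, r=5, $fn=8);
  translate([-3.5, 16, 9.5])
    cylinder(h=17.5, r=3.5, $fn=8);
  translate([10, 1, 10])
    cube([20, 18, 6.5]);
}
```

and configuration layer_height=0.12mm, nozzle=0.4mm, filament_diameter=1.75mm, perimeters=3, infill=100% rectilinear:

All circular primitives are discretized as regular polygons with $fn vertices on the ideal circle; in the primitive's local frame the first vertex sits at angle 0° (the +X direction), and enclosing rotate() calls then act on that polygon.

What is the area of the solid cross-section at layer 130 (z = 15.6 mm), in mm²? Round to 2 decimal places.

At z = 15.6 mm: the cylinder is not intersected at this z (z outside [0, 15.5]); the r=3.5 cylinder at (-3.5, 16) contributes a regular 8-gon of circumradius 3.5 (area = (8/2)·3.500²·sin(360°/8) = 34.65 mm²); the cube at (10, 1) (footprint 20×18) is included at this height (area 360.00 mm²); Combining (union): the 2 present regions are separate (no shared area or edge), so areas and boundary lengths simply add and each stays a separate island — area = 394.65 mm². Overall, the cross-section has 2 separate islands. Net area = 394.65 mm².

394.65 mm²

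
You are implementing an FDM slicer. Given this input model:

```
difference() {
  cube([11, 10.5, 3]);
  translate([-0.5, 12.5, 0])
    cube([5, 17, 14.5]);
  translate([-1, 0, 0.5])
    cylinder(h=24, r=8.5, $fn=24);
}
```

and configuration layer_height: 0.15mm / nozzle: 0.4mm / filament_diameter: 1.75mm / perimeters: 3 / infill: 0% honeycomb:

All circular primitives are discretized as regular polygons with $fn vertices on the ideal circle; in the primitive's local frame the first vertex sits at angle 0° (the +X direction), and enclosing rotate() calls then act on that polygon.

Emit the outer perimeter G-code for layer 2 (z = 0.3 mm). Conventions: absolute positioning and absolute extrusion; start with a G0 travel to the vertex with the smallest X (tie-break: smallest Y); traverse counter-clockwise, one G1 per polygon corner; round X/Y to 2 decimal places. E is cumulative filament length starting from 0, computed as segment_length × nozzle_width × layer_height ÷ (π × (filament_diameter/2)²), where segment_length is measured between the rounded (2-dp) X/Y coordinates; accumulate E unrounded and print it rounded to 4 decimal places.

At z = 0.3 mm: the 11×10.5 cube contributes its full rectangle; the cube at (-0.5, 12.5) is present — its section is the full 5×17 rectangle; the cylinder at (-1, 0) does not reach this height (z outside [0.5, 24.5]); Taking the first minus the rest: starting from the 11×10.5 cube, the 5×17 cube at (-0.5, 12.5) misses the remaining region (no effect) — 1 connected region. The outline is a single polygon with 4 vertices. Extrusion per mm of travel: 0.4 × 0.15 / (π × 0.875²) = 0.024945. Accumulating E over each segment gives final E = 1.0726.

G0 X0.00 Y0.00 Z0.30
G1 X11.00 Y0.00 E0.2744
G1 X11.00 Y10.50 E0.5363
G1 X0.00 Y10.50 E0.8107
G1 X0.00 Y0.00 E1.0726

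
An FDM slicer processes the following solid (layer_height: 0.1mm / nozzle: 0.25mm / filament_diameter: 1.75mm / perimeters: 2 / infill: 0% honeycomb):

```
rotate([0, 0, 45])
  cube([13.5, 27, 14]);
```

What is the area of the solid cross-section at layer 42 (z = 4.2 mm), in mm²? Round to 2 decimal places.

364.50 mm²

At z = 4.2 mm: the cube (footprint 13.5×27) is included at this height (area 364.50 mm²); (rotated 45° about Z; rotation is an isometry so areas/perimeters/island counts are preserved). Overall, the cross-section is a single solid region. Net area = 364.50 mm².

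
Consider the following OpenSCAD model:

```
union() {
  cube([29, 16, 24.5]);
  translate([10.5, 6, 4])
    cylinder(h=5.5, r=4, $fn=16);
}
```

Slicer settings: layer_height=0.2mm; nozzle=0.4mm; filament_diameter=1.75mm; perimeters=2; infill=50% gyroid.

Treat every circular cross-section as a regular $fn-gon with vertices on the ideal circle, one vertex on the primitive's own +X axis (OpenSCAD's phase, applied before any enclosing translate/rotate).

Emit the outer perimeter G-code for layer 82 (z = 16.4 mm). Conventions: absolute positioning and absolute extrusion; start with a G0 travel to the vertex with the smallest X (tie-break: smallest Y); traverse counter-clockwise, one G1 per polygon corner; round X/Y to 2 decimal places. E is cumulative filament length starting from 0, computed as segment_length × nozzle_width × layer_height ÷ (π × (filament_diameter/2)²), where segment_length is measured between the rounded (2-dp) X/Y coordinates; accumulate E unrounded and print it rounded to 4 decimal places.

G0 X0.00 Y0.00 Z16.40
G1 X29.00 Y0.00 E0.9645
G1 X29.00 Y16.00 E1.4967
G1 X0.00 Y16.00 E2.4612
G1 X0.00 Y0.00 E2.9934

At z = 16.4 mm: the cube (footprint 29×16) is included at this height; the cylinder at (10.5, 6) is absent (z outside [4, 9.5]); Taking the union: only the 29×16 cube is present, so the union is just that shape — 1 connected region. The outline is a single polygon with 4 vertices. Extrusion per mm of travel: 0.4 × 0.2 / (π × 0.875²) = 0.033260. Accumulating E over each segment gives final E = 2.9934.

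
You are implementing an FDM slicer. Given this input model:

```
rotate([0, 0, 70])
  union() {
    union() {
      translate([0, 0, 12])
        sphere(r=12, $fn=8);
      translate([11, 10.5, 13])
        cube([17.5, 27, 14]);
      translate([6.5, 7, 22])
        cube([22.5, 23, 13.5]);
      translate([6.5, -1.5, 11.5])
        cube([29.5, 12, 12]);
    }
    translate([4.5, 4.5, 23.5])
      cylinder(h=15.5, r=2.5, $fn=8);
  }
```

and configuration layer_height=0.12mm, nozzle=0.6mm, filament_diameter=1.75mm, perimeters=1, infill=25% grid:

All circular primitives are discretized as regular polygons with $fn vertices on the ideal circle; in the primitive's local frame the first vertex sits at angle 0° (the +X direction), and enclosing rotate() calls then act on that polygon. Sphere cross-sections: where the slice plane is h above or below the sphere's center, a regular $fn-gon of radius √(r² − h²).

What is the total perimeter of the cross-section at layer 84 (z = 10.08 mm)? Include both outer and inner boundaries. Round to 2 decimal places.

72.53 mm

At z = 10.08 mm: the r=12 sphere contributes a regular 8-gon of circumradius √(12²−1.92²) = 11.845 (perimeter = 2·8·11.845·sin(180°/8) = 72.53 mm); the cube at (11, 10.5) is absent (z outside [13, 27]); the cube at (6.5, 7) is absent (z outside [22, 35.5]); the cube at (6.5, -1.5) is not intersected at this z (z outside [11.5, 23.5]); Combining (union): only the r=12 sphere is present, so the union is just that shape — boundary = 72.53 mm; the cylinder at (4.5, 4.5) does not reach this height (z outside [23.5, 39]); Taking the union: only that combined region is present, so the union is just that shape — boundary = 72.53 mm; (whole slice rotated 70° about Z — lengths, areas and connectivity unchanged). Overall, the cross-section is a single solid region. Total boundary length (outer) = 72.53 mm.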